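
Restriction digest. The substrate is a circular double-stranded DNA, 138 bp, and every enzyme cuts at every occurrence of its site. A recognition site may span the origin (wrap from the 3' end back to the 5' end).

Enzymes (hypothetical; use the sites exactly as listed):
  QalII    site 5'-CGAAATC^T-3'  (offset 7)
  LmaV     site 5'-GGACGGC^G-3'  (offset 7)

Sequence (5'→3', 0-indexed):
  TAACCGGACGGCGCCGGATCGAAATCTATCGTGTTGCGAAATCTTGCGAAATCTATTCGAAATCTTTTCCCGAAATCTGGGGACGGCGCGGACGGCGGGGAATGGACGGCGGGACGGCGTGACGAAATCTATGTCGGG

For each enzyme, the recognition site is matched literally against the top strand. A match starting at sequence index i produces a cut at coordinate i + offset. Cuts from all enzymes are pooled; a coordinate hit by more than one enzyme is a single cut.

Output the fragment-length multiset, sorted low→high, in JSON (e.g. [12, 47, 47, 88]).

Scan for sites:
  QalII CGAAATCT/7: at [19, 36, 46, 57, 70, 122] ⇒ [26, 43, 53, 64, 77, 129]
  LmaV GGACGGCG/7: at [5, 80, 89, 103, 111] ⇒ [12, 87, 96, 110, 118]

All cut coordinates (distinct, sorted): [12, 26, 43, 53, 64, 77, 87, 96, 110, 118, 129]

Fragment lengths:
  12→26: 14 bp
  26→43: 17 bp
  43→53: 10 bp
  53→64: 11 bp
  64→77: 13 bp
  77→87: 10 bp
  87→96: 9 bp
  96→110: 14 bp
  110→118: 8 bp
  118→129: 11 bp
  129→12 (wrap): 138-129+12 = 21 bp

[8,9,10,10,11,11,13,14,14,17,21]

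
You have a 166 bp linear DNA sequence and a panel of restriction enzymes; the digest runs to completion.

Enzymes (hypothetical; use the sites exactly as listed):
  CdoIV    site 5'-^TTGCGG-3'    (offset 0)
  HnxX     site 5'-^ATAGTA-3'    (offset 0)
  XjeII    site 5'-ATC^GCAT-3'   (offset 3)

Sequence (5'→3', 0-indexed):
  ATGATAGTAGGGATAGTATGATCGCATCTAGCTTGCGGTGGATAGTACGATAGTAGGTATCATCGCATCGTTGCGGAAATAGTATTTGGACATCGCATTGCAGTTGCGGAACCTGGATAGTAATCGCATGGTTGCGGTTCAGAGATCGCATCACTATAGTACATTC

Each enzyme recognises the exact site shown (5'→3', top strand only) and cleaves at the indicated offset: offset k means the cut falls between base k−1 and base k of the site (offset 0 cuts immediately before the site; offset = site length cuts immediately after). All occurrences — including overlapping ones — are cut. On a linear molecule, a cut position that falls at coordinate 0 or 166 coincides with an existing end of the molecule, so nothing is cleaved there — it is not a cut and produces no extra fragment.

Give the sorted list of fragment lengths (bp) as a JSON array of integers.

Scan for sites:
  CdoIV TTGCGG/0: at [32, 70, 103, 131] ⇒ [32, 70, 103, 131]
  HnxX ATAGTA/0: at [3, 12, 41, 49, 78, 116, 155] ⇒ [3, 12, 41, 49, 78, 116, 155]
  XjeII ATCGCAT/3: at [20, 61, 91, 122, 144] ⇒ [23, 64, 94, 125, 147]

Pooled cuts: [3, 12, 23, 32, 41, 49, 64, 70, 78, 94, 103, 116, 125, 131, 147, 155]

Fragment lengths:
  [0,3): 3 bp
  [3,12): 9 bp
  [12,23): 11 bp
  [23,32): 9 bp
  [32,41): 9 bp
  [41,49): 8 bp
  [49,64): 15 bp
  [64,70): 6 bp
  [70,78): 8 bp
  [78,94): 16 bp
  [94,103): 9 bp
  [103,116): 13 bp
  [116,125): 9 bp
  [125,131): 6 bp
  [131,147): 16 bp
  [147,155): 8 bp
  [155,166): 11 bp

[3,6,6,8,8,8,9,9,9,9,9,11,11,13,15,16,16]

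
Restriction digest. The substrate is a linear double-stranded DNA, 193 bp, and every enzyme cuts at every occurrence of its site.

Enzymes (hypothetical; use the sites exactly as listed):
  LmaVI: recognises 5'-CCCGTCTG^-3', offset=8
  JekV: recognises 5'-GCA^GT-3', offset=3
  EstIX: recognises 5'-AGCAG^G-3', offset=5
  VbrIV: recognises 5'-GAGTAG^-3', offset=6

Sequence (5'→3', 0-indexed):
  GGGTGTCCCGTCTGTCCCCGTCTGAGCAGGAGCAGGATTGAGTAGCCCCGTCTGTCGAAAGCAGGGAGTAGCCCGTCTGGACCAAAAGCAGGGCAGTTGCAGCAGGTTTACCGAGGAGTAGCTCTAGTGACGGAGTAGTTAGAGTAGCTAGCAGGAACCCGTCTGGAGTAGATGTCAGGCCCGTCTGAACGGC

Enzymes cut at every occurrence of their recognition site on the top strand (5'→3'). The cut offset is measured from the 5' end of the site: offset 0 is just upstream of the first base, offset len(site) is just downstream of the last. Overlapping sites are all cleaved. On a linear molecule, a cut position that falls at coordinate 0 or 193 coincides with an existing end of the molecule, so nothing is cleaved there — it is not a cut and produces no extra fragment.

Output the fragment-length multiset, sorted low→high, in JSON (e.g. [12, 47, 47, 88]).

[4,5,6,6,6,7,7,8,9,9,10,10,10,10,11,12,14,16,16,17]

Per-enzyme occurrences:
  LmaVI (CCCGTCTG, off=8): starts [6, 16, 46, 71, 157, 179] → cuts [14, 24, 54, 79, 165, 187]
  JekV (GCAGT, off=3): starts [92] → cuts [95]
  EstIX (AGCAGG, off=5): starts [24, 30, 59, 86, 100, 149] → cuts [29, 35, 64, 91, 105, 154]
  VbrIV (GAGTAG, off=6): starts [39, 65, 115, 132, 141, 165] → cuts [45, 71, 121, 138, 147, 171]

All cut coordinates (distinct, sorted): [14, 24, 29, 35, 45, 54, 64, 71, 79, 91, 95, 105, 121, 138, 147, 154, 165, 171, 187]

Fragment lengths:
  [0,14): 14 bp
  [14,24): 10 bp
  [24,29): 5 bp
  [29,35): 6 bp
  [35,45): 10 bp
  [45,54): 9 bp
  [54,64): 10 bp
  [64,71): 7 bp
  [71,79): 8 bp
  [79,91): 12 bp
  [91,95): 4 bp
  [95,105): 10 bp
  [105,121): 16 bp
  [121,138): 17 bp
  [138,147): 9 bp
  [147,154): 7 bp
  [154,165): 11 bp
  [165,171): 6 bp
  [171,187): 16 bp
  [187,193): 6 bp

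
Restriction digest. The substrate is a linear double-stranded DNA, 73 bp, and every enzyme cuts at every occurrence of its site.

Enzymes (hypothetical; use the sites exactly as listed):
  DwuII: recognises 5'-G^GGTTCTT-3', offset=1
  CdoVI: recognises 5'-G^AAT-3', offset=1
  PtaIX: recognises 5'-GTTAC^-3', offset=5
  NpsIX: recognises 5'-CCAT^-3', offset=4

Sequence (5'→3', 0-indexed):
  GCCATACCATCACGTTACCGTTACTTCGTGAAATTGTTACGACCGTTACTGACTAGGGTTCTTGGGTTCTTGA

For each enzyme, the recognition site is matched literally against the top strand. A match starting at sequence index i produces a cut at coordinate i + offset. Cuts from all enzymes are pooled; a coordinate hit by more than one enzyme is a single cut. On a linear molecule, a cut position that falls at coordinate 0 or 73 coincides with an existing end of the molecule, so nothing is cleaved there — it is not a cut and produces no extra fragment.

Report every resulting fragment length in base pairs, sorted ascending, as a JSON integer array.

Site scan:
  DwuII GGGTTCTT/1: at [55, 63] ⇒ [56, 64]
  CdoVI (GAAT, off=1): no sites
  PtaIX GTTAC/5: at [13, 19, 35, 44] ⇒ [18, 24, 40, 49]
  NpsIX CCAT/4: at [1, 6] ⇒ [5, 10]

Pooled cuts: [5, 10, 18, 24, 40, 49, 56, 64]

Fragment lengths:
  [0,5): 5 bp
  [5,10): 5 bp
  [10,18): 8 bp
  [18,24): 6 bp
  [24,40): 16 bp
  [40,49): 9 bp
  [49,56): 7 bp
  [56,64): 8 bp
  [64,73): 9 bp

[5,5,6,7,8,8,9,9,16]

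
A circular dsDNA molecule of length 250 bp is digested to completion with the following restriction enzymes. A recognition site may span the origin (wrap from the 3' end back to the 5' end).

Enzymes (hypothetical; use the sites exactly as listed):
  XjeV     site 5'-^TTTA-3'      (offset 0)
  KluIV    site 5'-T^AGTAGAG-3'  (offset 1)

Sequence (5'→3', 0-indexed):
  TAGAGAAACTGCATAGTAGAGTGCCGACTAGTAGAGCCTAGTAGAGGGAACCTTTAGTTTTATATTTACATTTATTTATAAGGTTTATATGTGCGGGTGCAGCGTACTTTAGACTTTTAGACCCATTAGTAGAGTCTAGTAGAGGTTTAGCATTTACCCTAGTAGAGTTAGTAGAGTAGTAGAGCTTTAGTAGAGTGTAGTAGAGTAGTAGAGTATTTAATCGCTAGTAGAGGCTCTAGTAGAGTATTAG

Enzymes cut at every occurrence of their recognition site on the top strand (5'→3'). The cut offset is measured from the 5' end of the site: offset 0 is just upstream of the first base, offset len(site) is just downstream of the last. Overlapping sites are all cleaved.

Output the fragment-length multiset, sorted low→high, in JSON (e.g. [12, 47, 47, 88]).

[3,4,6,6,6,7,8,8,8,8,8,8,9,9,9,10,10,10,10,11,12,12,13,15,16,24]

Per-enzyme occurrences:
  XjeV TTTA/0: at [52, 58, 64, 70, 74, 83, 107, 115, 145, 152, 185, 215] ⇒ [52, 58, 64, 70, 74, 83, 107, 115, 145, 152, 185, 215]
  KluIV TAGTAGAG/1: at [13, 28, 38, 126, 136, 159, 168, 176, 187, 197, 205, 224, 236, 247] ⇒ [14, 29, 39, 127, 137, 160, 169, 177, 188, 198, 206, 225, 237, 248]

All cut coordinates (distinct, sorted): [14, 29, 39, 52, 58, 64, 70, 74, 83, 107, 115, 127, 137, 145, 152, 160, 169, 177, 185, 188, 198, 206, 215, 225, 237, 248]

Fragment lengths:
  14→29: 15 bp
  29→39: 10 bp
  39→52: 13 bp
  52→58: 6 bp
  58→64: 6 bp
  64→70: 6 bp
  70→74: 4 bp
  74→83: 9 bp
  83→107: 24 bp
  107→115: 8 bp
  115→127: 12 bp
  127→137: 10 bp
  137→145: 8 bp
  145→152: 7 bp
  152→160: 8 bp
  160→169: 9 bp
  169→177: 8 bp
  177→185: 8 bp
  185→188: 3 bp
  188→198: 10 bp
  198→206: 8 bp
  206→215: 9 bp
  215→225: 10 bp
  225→237: 12 bp
  237→248: 11 bp
  248→14 (wrap): 250-248+14 = 16 bp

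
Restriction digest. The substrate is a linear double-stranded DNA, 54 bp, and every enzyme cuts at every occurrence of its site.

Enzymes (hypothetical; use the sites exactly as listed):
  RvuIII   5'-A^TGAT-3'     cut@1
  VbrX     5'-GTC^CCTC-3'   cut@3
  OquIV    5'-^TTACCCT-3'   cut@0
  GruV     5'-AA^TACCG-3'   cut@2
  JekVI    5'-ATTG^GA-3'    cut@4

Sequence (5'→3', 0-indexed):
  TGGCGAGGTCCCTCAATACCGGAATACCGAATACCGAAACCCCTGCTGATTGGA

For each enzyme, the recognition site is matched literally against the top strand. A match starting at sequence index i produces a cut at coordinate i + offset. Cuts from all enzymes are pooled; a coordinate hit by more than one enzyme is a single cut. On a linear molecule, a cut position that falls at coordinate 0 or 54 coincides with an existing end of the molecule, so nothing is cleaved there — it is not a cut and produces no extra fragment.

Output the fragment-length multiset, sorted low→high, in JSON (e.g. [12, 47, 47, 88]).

[2,6,7,8,10,21]

Site scan:
  RvuIII (ATGAT, off=1): no sites
  VbrX (GTCCCTC, off=3): starts [7] → cuts [10]
  OquIV (TTACCCT, off=0): no sites
  GruV (AATACCG, off=2): starts [14, 22, 29] → cuts [16, 24, 31]
  JekVI (ATTGGA, off=4): starts [48] → cuts [52]

Pooled cuts: [10, 16, 24, 31, 52]

Fragments:
  [0,10): 10 bp
  [10,16): 6 bp
  [16,24): 8 bp
  [24,31): 7 bp
  [31,52): 21 bp
  [52,54): 2 bp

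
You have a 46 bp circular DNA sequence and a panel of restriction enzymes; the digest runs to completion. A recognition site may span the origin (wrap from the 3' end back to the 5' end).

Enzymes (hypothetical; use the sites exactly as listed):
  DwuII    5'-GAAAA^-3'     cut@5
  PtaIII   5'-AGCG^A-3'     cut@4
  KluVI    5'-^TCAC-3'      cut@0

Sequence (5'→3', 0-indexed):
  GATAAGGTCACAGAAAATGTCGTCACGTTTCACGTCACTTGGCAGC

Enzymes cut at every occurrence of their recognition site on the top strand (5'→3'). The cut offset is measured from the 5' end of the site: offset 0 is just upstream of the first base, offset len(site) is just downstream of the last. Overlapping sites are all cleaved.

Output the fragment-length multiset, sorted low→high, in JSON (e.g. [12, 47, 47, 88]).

[5,5,6,7,10,13]

Site scan:
  DwuII (GAAAA, off=5): starts [12] → cuts [17]
  PtaIII (AGCGA, off=4): starts [43] → cuts [1]
  KluVI (TCAC, off=0): starts [7, 22, 29, 34] → cuts [7, 22, 29, 34]

All cut coordinates (distinct, sorted): [1, 7, 17, 22, 29, 34]

Fragment lengths:
  1→7: 6 bp
  7→17: 10 bp
  17→22: 5 bp
  22→29: 7 bp
  29→34: 5 bp
  34→1 (wrap): 46-34+1 = 13 bp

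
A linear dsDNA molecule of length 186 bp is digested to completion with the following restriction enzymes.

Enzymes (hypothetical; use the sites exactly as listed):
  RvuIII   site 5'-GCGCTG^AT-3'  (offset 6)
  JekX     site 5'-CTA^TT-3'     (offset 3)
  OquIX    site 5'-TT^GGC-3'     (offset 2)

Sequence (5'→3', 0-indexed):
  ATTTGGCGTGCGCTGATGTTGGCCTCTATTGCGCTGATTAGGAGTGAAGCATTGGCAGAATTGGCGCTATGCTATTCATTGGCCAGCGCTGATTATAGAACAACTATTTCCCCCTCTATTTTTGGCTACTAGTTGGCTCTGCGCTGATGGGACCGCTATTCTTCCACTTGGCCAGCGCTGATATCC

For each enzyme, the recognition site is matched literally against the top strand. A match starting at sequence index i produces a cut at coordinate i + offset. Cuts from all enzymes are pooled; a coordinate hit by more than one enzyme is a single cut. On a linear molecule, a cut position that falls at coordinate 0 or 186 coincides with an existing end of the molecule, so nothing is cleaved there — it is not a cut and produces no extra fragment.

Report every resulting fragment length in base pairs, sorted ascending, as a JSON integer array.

Scan for sites:
  RvuIII (GCGCTGAT, off=6): starts [9, 30, 85, 140, 174] → cuts [15, 36, 91, 146, 180]
  JekX (CTATT, off=3): starts [25, 71, 103, 115, 155] → cuts [28, 74, 106, 118, 158]
  OquIX (TTGGC, off=2): starts [2, 18, 51, 60, 78, 121, 132, 167] → cuts [4, 20, 53, 62, 80, 123, 134, 169]

All cut coordinates (distinct, sorted): [4, 15, 20, 28, 36, 53, 62, 74, 80, 91, 106, 118, 123, 134, 146, 158, 169, 180]

Fragments:
  [0,4): 4 bp
  [4,15): 11 bp
  [15,20): 5 bp
  [20,28): 8 bp
  [28,36): 8 bp
  [36,53): 17 bp
  [53,62): 9 bp
  [62,74): 12 bp
  [74,80): 6 bp
  [80,91): 11 bp
  [91,106): 15 bp
  [106,118): 12 bp
  [118,123): 5 bp
  [123,134): 11 bp
  [134,146): 12 bp
  [146,158): 12 bp
  [158,169): 11 bp
  [169,180): 11 bp
  [180,186): 6 bp

[4,5,5,6,6,8,8,9,11,11,11,11,11,12,12,12,12,15,17]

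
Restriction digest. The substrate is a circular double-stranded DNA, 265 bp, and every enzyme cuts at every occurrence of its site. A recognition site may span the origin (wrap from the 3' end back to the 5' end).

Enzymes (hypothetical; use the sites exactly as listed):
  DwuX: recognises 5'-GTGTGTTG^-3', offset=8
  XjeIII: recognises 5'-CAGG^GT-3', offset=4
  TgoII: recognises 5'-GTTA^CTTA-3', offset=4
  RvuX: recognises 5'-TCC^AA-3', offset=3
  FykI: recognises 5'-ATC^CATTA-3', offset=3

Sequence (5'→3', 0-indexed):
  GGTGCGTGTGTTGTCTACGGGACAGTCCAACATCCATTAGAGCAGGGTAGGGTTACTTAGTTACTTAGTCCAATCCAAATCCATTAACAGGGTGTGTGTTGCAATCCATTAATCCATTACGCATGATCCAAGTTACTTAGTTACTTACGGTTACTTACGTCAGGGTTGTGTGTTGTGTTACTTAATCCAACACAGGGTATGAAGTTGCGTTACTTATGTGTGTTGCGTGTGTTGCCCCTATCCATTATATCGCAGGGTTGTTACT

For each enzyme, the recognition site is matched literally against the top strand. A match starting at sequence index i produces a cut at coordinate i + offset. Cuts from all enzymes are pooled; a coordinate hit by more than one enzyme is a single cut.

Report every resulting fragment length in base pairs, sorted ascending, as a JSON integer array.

[5,5,5,5,6,6,8,8,8,8,8,8,8,9,9,10,10,10,11,11,12,13,14,15,15,16,22]

Per-enzyme occurrences:
  DwuX (GTGTGTTG, off=8): starts [5, 93, 167, 217, 226] → cuts [13, 101, 175, 225, 234]
  XjeIII (CAGGGT, off=4): starts [42, 87, 160, 192, 252] → cuts [46, 91, 164, 196, 256]
  TgoII (GTTACTTA, off=4): starts [51, 59, 131, 139, 149, 176, 208] → cuts [55, 63, 135, 143, 153, 180, 212]
  RvuX (TCCAA, off=3): starts [25, 68, 73, 126, 185] → cuts [28, 71, 76, 129, 188]
  FykI (ATCCATTA, off=3): starts [31, 78, 103, 111, 239] → cuts [34, 81, 106, 114, 242]

Pooled cuts: [13, 28, 34, 46, 55, 63, 71, 76, 81, 91, 101, 106, 114, 129, 135, 143, 153, 164, 175, 180, 188, 196, 212, 225, 234, 242, 256]

Fragments:
  13→28: 15 bp
  28→34: 6 bp
  34→46: 12 bp
  46→55: 9 bp
  55→63: 8 bp
  63→71: 8 bp
  71→76: 5 bp
  76→81: 5 bp
  81→91: 10 bp
  91→101: 10 bp
  101→106: 5 bp
  106→114: 8 bp
  114→129: 15 bp
  129→135: 6 bp
  135→143: 8 bp
  143→153: 10 bp
  153→164: 11 bp
  164→175: 11 bp
  175→180: 5 bp
  180→188: 8 bp
  188→196: 8 bp
  196→212: 16 bp
  212→225: 13 bp
  225→234: 9 bp
  234→242: 8 bp
  242→256: 14 bp
  256→13 (wrap): 265-256+13 = 22 bp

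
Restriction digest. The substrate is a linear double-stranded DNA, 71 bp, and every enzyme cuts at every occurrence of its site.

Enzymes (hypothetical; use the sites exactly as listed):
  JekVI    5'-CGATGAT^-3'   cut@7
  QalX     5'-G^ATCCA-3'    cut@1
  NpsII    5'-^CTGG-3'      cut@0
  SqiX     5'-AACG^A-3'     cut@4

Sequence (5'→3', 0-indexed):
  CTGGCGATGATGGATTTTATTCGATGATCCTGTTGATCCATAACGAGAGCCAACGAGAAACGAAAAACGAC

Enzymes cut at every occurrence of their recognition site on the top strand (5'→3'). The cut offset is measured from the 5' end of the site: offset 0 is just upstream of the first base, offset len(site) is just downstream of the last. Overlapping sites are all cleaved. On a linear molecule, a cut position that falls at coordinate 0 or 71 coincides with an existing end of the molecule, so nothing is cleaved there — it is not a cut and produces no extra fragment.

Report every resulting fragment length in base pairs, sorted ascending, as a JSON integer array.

[2,7,7,7,10,10,11,17]

Scan for sites:
  JekVI CGATGAT/7: at [4, 21] ⇒ [11, 28]
  QalX GATCCA/1: at [34] ⇒ [35]
  NpsII CTGG/0: at [0] ⇒ [] (position 0 is a terminus of the linear molecule — no cut)
  SqiX AACGA/4: at [41, 51, 58, 65] ⇒ [45, 55, 62, 69]

All cut coordinates (distinct, sorted): [11, 28, 35, 45, 55, 62, 69]

Fragment lengths:
  [0,11): 11 bp
  [11,28): 17 bp
  [28,35): 7 bp
  [35,45): 10 bp
  [45,55): 10 bp
  [55,62): 7 bp
  [62,69): 7 bp
  [69,71): 2 bp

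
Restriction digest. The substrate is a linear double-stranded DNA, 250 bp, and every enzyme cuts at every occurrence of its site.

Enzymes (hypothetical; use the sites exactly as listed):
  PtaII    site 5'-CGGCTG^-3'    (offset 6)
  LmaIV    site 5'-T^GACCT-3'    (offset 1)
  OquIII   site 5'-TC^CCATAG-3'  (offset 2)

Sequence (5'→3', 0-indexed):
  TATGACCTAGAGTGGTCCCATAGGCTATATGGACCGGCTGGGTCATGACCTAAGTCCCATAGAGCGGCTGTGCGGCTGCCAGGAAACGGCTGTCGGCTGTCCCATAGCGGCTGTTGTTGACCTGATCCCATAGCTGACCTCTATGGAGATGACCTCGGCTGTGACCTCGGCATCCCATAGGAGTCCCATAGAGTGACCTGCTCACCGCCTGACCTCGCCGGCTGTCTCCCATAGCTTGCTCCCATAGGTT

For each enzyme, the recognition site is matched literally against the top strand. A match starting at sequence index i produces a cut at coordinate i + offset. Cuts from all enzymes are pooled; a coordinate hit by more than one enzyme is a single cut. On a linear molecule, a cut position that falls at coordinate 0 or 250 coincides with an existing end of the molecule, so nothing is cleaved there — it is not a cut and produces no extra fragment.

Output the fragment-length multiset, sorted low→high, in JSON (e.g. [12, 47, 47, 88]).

[1,2,3,4,5,6,7,8,8,9,9,9,10,11,11,12,12,13,14,14,14,14,15,16,23]

Site scan:
  PtaII CGGCTG/6: at [34, 64, 72, 86, 93, 107, 155, 218] ⇒ [40, 70, 78, 92, 99, 113, 161, 224]
  LmaIV TGACCT/1: at [2, 45, 117, 134, 149, 161, 193, 209] ⇒ [3, 46, 118, 135, 150, 162, 194, 210]
  OquIII TCCCATAG/2: at [15, 54, 99, 125, 172, 183, 226, 239] ⇒ [17, 56, 101, 127, 174, 185, 228, 241]

All cut coordinates (distinct, sorted): [3, 17, 40, 46, 56, 70, 78, 92, 99, 101, 113, 118, 127, 135, 150, 161, 162, 174, 185, 194, 210, 224, 228, 241]

Fragment lengths:
  [0,3): 3 bp
  [3,17): 14 bp
  [17,40): 23 bp
  [40,46): 6 bp
  [46,56): 10 bp
  [56,70): 14 bp
  [70,78): 8 bp
  [78,92): 14 bp
  [92,99): 7 bp
  [99,101): 2 bp
  [101,113): 12 bp
  [113,118): 5 bp
  [118,127): 9 bp
  [127,135): 8 bp
  [135,150): 15 bp
  [150,161): 11 bp
  [161,162): 1 bp
  [162,174): 12 bp
  [174,185): 11 bp
  [185,194): 9 bp
  [194,210): 16 bp
  [210,224): 14 bp
  [224,228): 4 bp
  [228,241): 13 bp
  [241,250): 9 bp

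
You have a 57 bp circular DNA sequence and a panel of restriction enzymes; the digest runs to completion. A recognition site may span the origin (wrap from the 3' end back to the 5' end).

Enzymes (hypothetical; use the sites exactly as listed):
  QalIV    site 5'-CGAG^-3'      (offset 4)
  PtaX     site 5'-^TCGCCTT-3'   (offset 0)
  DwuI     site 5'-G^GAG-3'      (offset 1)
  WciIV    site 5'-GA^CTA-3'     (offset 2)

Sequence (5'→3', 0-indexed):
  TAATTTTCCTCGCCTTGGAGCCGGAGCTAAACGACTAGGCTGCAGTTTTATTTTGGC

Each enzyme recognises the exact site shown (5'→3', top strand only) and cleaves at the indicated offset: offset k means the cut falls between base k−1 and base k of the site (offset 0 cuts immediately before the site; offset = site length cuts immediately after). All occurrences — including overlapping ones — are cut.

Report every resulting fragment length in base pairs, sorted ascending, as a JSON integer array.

Per-enzyme occurrences:
  QalIV (CGAG, off=4): no sites
  PtaX TCGCCTT/0: at [9] ⇒ [9]
  DwuI GGAG/1: at [16, 22] ⇒ [17, 23]
  WciIV GACTA/2: at [32] ⇒ [34]

All cut coordinates (distinct, sorted): [9, 17, 23, 34]

Fragments:
  9→17: 8 bp
  17→23: 6 bp
  23→34: 11 bp
  34→9 (wrap): 57-34+9 = 32 bp

[6,8,11,32]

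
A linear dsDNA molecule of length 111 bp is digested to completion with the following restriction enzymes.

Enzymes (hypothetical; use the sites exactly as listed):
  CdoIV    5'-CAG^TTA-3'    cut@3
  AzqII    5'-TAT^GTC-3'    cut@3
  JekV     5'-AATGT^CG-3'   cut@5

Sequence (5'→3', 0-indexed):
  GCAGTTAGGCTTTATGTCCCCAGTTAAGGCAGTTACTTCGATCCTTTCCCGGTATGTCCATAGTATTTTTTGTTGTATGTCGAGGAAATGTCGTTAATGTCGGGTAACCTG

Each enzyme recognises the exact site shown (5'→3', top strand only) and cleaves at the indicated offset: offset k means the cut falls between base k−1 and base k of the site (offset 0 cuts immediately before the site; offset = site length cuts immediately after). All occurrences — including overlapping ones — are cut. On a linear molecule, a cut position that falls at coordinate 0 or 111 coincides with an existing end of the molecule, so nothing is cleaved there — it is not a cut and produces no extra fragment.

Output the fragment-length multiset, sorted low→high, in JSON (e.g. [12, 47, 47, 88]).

[4,8,9,9,11,11,13,23,23]

Scan for sites:
  CdoIV CAGTTA/3: at [1, 20, 29] ⇒ [4, 23, 32]
  AzqII TATGTC/3: at [12, 52, 75] ⇒ [15, 55, 78]
  JekV AATGTCG/5: at [86, 95] ⇒ [91, 100]

All cut coordinates (distinct, sorted): [4, 15, 23, 32, 55, 78, 91, 100]

Fragments:
  [0,4): 4 bp
  [4,15): 11 bp
  [15,23): 8 bp
  [23,32): 9 bp
  [32,55): 23 bp
  [55,78): 23 bp
  [78,91): 13 bp
  [91,100): 9 bp
  [100,111): 11 bp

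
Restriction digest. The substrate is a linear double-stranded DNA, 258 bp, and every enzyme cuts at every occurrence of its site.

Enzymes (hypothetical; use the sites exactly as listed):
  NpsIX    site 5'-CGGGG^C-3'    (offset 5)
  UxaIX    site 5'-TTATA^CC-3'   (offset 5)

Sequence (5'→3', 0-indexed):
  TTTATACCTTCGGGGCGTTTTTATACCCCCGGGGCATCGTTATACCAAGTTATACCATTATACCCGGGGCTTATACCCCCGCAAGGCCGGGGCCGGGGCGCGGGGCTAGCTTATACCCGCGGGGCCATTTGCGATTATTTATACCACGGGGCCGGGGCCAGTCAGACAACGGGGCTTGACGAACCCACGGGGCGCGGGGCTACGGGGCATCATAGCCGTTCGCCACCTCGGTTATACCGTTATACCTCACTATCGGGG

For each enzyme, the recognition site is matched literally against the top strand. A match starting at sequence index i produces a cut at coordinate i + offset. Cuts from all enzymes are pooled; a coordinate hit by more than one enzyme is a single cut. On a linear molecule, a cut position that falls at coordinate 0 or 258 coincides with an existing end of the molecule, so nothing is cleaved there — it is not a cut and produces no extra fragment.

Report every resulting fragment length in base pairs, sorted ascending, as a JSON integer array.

[6,6,6,6,7,7,7,8,8,8,8,9,9,9,10,10,10,10,14,17,17,18,19,29]

Per-enzyme occurrences:
  NpsIX CGGGGC/5: at [10, 29, 64, 87, 93, 100, 119, 146, 152, 169, 187, 194, 202] ⇒ [15, 34, 69, 92, 98, 105, 124, 151, 157, 174, 192, 199, 207]
  UxaIX TTATACC/5: at [1, 20, 39, 49, 57, 70, 110, 138, 231, 239] ⇒ [6, 25, 44, 54, 62, 75, 115, 143, 236, 244]

Pooled cuts: [6, 15, 25, 34, 44, 54, 62, 69, 75, 92, 98, 105, 115, 124, 143, 151, 157, 174, 192, 199, 207, 236, 244]

Fragment lengths:
  [0,6): 6 bp
  [6,15): 9 bp
  [15,25): 10 bp
  [25,34): 9 bp
  [34,44): 10 bp
  [44,54): 10 bp
  [54,62): 8 bp
  [62,69): 7 bp
  [69,75): 6 bp
  [75,92): 17 bp
  [92,98): 6 bp
  [98,105): 7 bp
  [105,115): 10 bp
  [115,124): 9 bp
  [124,143): 19 bp
  [143,151): 8 bp
  [151,157): 6 bp
  [157,174): 17 bp
  [174,192): 18 bp
  [192,199): 7 bp
  [199,207): 8 bp
  [207,236): 29 bp
  [236,244): 8 bp
  [244,258): 14 bp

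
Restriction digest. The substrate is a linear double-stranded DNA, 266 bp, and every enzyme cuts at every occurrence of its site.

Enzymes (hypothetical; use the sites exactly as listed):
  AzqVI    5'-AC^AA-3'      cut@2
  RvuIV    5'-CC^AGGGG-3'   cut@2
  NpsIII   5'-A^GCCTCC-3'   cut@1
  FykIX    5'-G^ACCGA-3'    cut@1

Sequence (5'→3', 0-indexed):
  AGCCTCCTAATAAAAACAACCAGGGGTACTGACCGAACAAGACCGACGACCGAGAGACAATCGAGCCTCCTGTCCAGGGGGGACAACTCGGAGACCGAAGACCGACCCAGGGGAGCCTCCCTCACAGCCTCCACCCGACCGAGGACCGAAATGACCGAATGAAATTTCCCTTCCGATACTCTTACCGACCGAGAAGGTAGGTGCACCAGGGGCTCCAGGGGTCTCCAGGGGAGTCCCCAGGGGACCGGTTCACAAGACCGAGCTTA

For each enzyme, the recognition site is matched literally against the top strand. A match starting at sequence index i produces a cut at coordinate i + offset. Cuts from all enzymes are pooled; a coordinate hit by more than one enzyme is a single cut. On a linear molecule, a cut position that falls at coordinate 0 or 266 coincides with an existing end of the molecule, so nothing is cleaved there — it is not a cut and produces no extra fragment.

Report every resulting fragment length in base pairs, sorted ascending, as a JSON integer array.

Per-enzyme occurrences:
  AzqVI ACAA/2: at [15, 36, 56, 82, 251] ⇒ [17, 38, 58, 84, 253]
  RvuIV CCAGGGG/2: at [19, 73, 106, 205, 214, 224, 236] ⇒ [21, 75, 108, 207, 216, 226, 238]
  NpsIII AGCCTCC/1: at [0, 63, 113, 125] ⇒ [1, 64, 114, 126]
  FykIX GACCGA/1: at [30, 40, 47, 92, 99, 136, 143, 152, 186, 255] ⇒ [31, 41, 48, 93, 100, 137, 144, 153, 187, 256]

Pooled cuts: [1, 17, 21, 31, 38, 41, 48, 58, 64, 75, 84, 93, 100, 108, 114, 126, 137, 144, 153, 187, 207, 216, 226, 238, 253, 256]

Fragments:
  [0,1): 1 bp
  [1,17): 16 bp
  [17,21): 4 bp
  [21,31): 10 bp
  [31,38): 7 bp
  [38,41): 3 bp
  [41,48): 7 bp
  [48,58): 10 bp
  [58,64): 6 bp
  [64,75): 11 bp
  [75,84): 9 bp
  [84,93): 9 bp
  [93,100): 7 bp
  [100,108): 8 bp
  [108,114): 6 bp
  [114,126): 12 bp
  [126,137): 11 bp
  [137,144): 7 bp
  [144,153): 9 bp
  [153,187): 34 bp
  [187,207): 20 bp
  [207,216): 9 bp
  [216,226): 10 bp
  [226,238): 12 bp
  [238,253): 15 bp
  [253,256): 3 bp
  [256,266): 10 bp

[1,3,3,4,6,6,7,7,7,7,8,9,9,9,9,10,10,10,10,11,11,12,12,15,16,20,34]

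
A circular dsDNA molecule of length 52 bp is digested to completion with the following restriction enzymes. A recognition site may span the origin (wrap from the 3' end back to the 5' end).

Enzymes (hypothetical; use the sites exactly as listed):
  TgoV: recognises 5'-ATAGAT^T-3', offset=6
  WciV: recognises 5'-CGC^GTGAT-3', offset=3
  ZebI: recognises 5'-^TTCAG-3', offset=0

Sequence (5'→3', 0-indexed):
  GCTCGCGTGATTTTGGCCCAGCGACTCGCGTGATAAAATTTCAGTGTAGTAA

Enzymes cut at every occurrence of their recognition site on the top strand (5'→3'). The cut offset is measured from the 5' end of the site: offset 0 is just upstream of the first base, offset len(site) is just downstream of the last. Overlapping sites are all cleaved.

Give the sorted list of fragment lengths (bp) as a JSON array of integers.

Scan for sites:
  TgoV (ATAGATT, off=6): no sites
  WciV (CGCGTGAT, off=3): starts [3, 26] → cuts [6, 29]
  ZebI (TTCAG, off=0): starts [39] → cuts [39]

Pooled cuts: [6, 29, 39]

Fragment lengths:
  6→29: 23 bp
  29→39: 10 bp
  39→6 (wrap): 52-39+6 = 19 bp

[10,19,23]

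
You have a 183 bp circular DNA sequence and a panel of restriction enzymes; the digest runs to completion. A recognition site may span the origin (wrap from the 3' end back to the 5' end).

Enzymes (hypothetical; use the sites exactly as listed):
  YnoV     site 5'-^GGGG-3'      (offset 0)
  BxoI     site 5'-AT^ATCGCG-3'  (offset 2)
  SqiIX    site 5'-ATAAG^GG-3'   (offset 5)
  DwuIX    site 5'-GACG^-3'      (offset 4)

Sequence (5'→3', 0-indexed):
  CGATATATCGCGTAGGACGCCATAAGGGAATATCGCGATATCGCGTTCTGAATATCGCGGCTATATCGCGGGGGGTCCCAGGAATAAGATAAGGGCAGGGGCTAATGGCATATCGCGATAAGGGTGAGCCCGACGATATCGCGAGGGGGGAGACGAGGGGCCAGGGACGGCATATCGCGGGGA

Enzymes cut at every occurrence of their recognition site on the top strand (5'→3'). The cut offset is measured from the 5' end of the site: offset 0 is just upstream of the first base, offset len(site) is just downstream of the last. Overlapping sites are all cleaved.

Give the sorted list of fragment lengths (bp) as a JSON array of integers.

[1,1,1,1,1,2,4,4,4,5,5,5,7,7,7,8,9,11,11,13,13,13,14,14,22]

Per-enzyme occurrences:
  YnoV GGGG/0: at [69, 70, 71, 97, 144, 145, 146, 156, 178] ⇒ [69, 70, 71, 97, 144, 145, 146, 156, 178]
  BxoI ATATCGCG/2: at [4, 29, 37, 51, 62, 109, 135, 171] ⇒ [6, 31, 39, 53, 64, 111, 137, 173]
  SqiIX ATAAGGG/5: at [21, 88, 117] ⇒ [26, 93, 122]
  DwuIX GACG/4: at [15, 131, 151, 165, 181] ⇒ [2, 19, 135, 155, 169]

Pooled cuts: [2, 6, 19, 26, 31, 39, 53, 64, 69, 70, 71, 93, 97, 111, 122, 135, 137, 144, 145, 146, 155, 156, 169, 173, 178]

Fragment lengths:
  2→6: 4 bp
  6→19: 13 bp
  19→26: 7 bp
  26→31: 5 bp
  31→39: 8 bp
  39→53: 14 bp
  53→64: 11 bp
  64→69: 5 bp
  69→70: 1 bp
  70→71: 1 bp
  71→93: 22 bp
  93→97: 4 bp
  97→111: 14 bp
  111→122: 11 bp
  122→135: 13 bp
  135→137: 2 bp
  137→144: 7 bp
  144→145: 1 bp
  145→146: 1 bp
  146→155: 9 bp
  155→156: 1 bp
  156→169: 13 bp
  169→173: 4 bp
  173→178: 5 bp
  178→2 (wrap): 183-178+2 = 7 bp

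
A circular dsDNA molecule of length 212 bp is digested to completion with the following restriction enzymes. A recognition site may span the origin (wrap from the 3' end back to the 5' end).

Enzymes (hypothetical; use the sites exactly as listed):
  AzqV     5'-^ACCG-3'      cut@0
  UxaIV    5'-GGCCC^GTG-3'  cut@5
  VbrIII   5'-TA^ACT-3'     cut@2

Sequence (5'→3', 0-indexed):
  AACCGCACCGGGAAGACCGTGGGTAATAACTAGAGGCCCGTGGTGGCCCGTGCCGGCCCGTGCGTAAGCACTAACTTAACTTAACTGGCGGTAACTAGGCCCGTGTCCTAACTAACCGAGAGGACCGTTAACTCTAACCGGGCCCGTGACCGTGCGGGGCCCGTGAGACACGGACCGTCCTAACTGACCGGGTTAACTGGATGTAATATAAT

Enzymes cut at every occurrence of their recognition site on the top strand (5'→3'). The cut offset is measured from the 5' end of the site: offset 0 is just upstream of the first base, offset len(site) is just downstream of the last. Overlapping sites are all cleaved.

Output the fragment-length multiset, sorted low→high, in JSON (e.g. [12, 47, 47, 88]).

[3,4,4,5,5,5,6,7,8,9,9,9,9,9,9,10,10,10,11,11,13,14,14,18]

Scan for sites:
  AzqV (ACCG, off=0): starts [1, 6, 15, 114, 123, 136, 148, 173, 186] → cuts [1, 6, 15, 114, 123, 136, 148, 173, 186]
  UxaIV (GGCCCGTG, off=5): starts [34, 44, 54, 97, 140, 157] → cuts [39, 49, 59, 102, 145, 162]
  VbrIII (TAACT, off=2): starts [26, 71, 76, 81, 91, 108, 128, 180, 193] → cuts [28, 73, 78, 83, 93, 110, 130, 182, 195]

Pooled cuts: [1, 6, 15, 28, 39, 49, 59, 73, 78, 83, 93, 102, 110, 114, 123, 130, 136, 145, 148, 162, 173, 182, 186, 195]

Fragments:
  1→6: 5 bp
  6→15: 9 bp
  15→28: 13 bp
  28→39: 11 bp
  39→49: 10 bp
  49→59: 10 bp
  59→73: 14 bp
  73→78: 5 bp
  78→83: 5 bp
  83→93: 10 bp
  93→102: 9 bp
  102→110: 8 bp
  110→114: 4 bp
  114→123: 9 bp
  123→130: 7 bp
  130→136: 6 bp
  136→145: 9 bp
  145→148: 3 bp
  148→162: 14 bp
  162→173: 11 bp
  173→182: 9 bp
  182→186: 4 bp
  186→195: 9 bp
  195→1 (wrap): 212-195+1 = 18 bp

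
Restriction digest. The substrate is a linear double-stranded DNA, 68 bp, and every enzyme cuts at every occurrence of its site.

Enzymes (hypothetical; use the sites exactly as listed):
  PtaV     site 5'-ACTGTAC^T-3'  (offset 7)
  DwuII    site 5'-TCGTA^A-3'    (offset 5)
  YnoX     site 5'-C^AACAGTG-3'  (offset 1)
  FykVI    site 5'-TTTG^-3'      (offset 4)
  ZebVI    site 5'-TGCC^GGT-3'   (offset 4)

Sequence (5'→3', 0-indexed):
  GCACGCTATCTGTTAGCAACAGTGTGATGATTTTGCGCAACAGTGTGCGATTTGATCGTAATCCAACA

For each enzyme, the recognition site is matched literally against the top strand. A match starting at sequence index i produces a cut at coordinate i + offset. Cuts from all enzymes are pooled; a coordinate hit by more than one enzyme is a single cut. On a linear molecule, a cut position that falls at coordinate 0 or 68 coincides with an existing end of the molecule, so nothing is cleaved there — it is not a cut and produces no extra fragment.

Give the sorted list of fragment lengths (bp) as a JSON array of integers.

Site scan:
  PtaV (ACTGTACT, off=7): no sites
  DwuII TCGTAA/5: at [55] ⇒ [60]
  YnoX CAACAGTG/1: at [16, 37] ⇒ [17, 38]
  FykVI TTTG/4: at [31, 50] ⇒ [35, 54]
  ZebVI (TGCCGGT, off=4): no sites

All cut coordinates (distinct, sorted): [17, 35, 38, 54, 60]

Fragments:
  [0,17): 17 bp
  [17,35): 18 bp
  [35,38): 3 bp
  [38,54): 16 bp
  [54,60): 6 bp
  [60,68): 8 bp

[3,6,8,16,17,18]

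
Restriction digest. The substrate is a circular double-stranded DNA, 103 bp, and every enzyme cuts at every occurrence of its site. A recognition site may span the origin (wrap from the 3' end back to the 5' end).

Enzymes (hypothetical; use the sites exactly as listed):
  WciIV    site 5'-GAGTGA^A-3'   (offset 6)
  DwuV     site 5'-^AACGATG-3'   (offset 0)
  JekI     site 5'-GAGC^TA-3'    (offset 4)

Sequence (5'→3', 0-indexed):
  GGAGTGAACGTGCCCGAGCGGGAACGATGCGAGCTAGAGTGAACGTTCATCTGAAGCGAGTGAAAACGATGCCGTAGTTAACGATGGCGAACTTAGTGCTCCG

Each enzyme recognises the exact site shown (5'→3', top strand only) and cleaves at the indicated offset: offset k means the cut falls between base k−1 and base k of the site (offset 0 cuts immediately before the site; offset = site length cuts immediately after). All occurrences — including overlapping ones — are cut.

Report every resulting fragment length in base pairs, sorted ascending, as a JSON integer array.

[1,8,12,15,15,21,31]

Scan for sites:
  WciIV GAGTGAA/6: at [1, 36, 57] ⇒ [7, 42, 63]
  DwuV AACGATG/0: at [22, 64, 79] ⇒ [22, 64, 79]
  JekI GAGCTA/4: at [30] ⇒ [34]

All cut coordinates (distinct, sorted): [7, 22, 34, 42, 63, 64, 79]

Fragment lengths:
  7→22: 15 bp
  22→34: 12 bp
  34→42: 8 bp
  42→63: 21 bp
  63→64: 1 bp
  64→79: 15 bp
  79→7 (wrap): 103-79+7 = 31 bp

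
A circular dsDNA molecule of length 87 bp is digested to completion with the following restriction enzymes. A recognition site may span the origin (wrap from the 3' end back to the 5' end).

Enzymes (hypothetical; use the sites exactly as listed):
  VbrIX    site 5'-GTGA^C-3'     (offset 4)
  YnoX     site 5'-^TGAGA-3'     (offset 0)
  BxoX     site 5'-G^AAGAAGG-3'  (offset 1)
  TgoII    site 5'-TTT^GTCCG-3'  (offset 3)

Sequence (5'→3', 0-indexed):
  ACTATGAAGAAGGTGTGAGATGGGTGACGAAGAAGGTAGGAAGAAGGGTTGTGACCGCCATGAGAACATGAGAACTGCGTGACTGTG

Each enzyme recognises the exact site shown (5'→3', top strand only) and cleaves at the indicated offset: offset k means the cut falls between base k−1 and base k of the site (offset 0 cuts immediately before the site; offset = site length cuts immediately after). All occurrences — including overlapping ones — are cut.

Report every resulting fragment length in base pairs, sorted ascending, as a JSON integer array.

Scan for sites:
  VbrIX (GTGAC, off=4): starts [23, 50, 78, 84] → cuts [1, 27, 54, 82]
  YnoX (TGAGA, off=0): starts [15, 60, 68] → cuts [15, 60, 68]
  BxoX (GAAGAAGG, off=1): starts [5, 28, 39] → cuts [6, 29, 40]
  TgoII (TTTGTCCG, off=3): no sites

Pooled cuts: [1, 6, 15, 27, 29, 40, 54, 60, 68, 82]

Fragments:
  1→6: 5 bp
  6→15: 9 bp
  15→27: 12 bp
  27→29: 2 bp
  29→40: 11 bp
  40→54: 14 bp
  54→60: 6 bp
  60→68: 8 bp
  68→82: 14 bp
  82→1 (wrap): 87-82+1 = 6 bp

[2,5,6,6,8,9,11,12,14,14]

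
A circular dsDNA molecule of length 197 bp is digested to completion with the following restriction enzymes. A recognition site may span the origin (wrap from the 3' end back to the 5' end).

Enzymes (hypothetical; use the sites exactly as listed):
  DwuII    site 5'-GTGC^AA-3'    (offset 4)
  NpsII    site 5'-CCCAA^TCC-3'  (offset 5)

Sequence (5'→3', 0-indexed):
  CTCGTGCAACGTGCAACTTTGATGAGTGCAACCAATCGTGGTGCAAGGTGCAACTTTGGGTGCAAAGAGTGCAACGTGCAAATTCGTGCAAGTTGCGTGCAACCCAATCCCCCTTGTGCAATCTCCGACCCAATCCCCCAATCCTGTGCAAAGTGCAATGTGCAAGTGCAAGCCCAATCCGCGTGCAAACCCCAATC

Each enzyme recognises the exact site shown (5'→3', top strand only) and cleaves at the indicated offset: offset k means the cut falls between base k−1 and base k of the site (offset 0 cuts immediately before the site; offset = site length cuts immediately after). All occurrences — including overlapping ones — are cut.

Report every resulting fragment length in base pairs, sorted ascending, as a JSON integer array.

[6,7,7,7,7,7,7,8,8,8,9,9,9,9,10,11,12,12,14,15,15]

Scan for sites:
  DwuII GTGCAA/4: at [3, 10, 25, 40, 47, 59, 68, 75, 85, 96, 115, 145, 152, 159, 165, 182] ⇒ [7, 14, 29, 44, 51, 63, 72, 79, 89, 100, 119, 149, 156, 163, 169, 186]
  NpsII CCCAATCC/5: at [102, 128, 136, 172, 190] ⇒ [107, 133, 141, 177, 195]

Pooled cuts: [7, 14, 29, 44, 51, 63, 72, 79, 89, 100, 107, 119, 133, 141, 149, 156, 163, 169, 177, 186, 195]

Fragments:
  7→14: 7 bp
  14→29: 15 bp
  29→44: 15 bp
  44→51: 7 bp
  51→63: 12 bp
  63→72: 9 bp
  72→79: 7 bp
  79→89: 10 bp
  89→100: 11 bp
  100→107: 7 bp
  107→119: 12 bp
  119→133: 14 bp
  133→141: 8 bp
  141→149: 8 bp
  149→156: 7 bp
  156→163: 7 bp
  163→169: 6 bp
  169→177: 8 bp
  177→186: 9 bp
  186→195: 9 bp
  195→7 (wrap): 197-195+7 = 9 bp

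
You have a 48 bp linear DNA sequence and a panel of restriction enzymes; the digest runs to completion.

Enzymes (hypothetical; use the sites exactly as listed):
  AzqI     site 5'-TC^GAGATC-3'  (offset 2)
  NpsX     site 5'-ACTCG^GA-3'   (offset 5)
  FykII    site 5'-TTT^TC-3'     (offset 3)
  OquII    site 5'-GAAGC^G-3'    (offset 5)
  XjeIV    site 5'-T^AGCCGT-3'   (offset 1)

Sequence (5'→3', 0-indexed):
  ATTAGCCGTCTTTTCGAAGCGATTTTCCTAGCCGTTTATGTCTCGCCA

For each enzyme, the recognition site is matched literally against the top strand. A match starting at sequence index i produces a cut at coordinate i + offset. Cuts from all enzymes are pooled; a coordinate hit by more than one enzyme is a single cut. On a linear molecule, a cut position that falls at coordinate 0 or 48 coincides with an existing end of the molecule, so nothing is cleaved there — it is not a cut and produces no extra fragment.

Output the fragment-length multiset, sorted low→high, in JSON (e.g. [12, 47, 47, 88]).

[3,4,5,7,10,19]

Per-enzyme occurrences:
  AzqI (TCGAGATC, off=2): no sites
  NpsX (ACTCGGA, off=5): no sites
  FykII TTTTC/3: at [10, 22] ⇒ [13, 25]
  OquII GAAGCG/5: at [15] ⇒ [20]
  XjeIV TAGCCGT/1: at [2, 28] ⇒ [3, 29]

Pooled cuts: [3, 13, 20, 25, 29]

Fragments:
  [0,3): 3 bp
  [3,13): 10 bp
  [13,20): 7 bp
  [20,25): 5 bp
  [25,29): 4 bp
  [29,48): 19 bp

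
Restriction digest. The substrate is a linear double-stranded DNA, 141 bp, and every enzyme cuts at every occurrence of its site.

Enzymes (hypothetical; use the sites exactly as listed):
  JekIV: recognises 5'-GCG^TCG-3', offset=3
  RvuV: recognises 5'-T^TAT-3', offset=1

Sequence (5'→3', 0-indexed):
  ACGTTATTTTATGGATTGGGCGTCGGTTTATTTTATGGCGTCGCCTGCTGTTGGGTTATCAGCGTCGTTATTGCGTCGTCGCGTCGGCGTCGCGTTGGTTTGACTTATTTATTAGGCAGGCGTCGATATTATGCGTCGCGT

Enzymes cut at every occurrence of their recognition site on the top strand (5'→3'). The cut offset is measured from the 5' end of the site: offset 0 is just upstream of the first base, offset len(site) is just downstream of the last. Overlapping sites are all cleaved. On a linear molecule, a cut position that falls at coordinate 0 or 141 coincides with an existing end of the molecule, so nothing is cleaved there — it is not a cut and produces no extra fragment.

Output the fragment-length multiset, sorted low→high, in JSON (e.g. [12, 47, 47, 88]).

[4,4,4,5,5,6,6,6,6,7,7,7,8,8,13,13,16,16]

Per-enzyme occurrences:
  JekIV GCGTCG/3: at [19, 37, 61, 72, 80, 86, 119, 132] ⇒ [22, 40, 64, 75, 83, 89, 122, 135]
  RvuV TTAT/1: at [3, 8, 27, 32, 55, 67, 104, 108, 128] ⇒ [4, 9, 28, 33, 56, 68, 105, 109, 129]

Pooled cuts: [4, 9, 22, 28, 33, 40, 56, 64, 68, 75, 83, 89, 105, 109, 122, 129, 135]

Fragment lengths:
  [0,4): 4 bp
  [4,9): 5 bp
  [9,22): 13 bp
  [22,28): 6 bp
  [28,33): 5 bp
  [33,40): 7 bp
  [40,56): 16 bp
  [56,64): 8 bp
  [64,68): 4 bp
  [68,75): 7 bp
  [75,83): 8 bp
  [83,89): 6 bp
  [89,105): 16 bp
  [105,109): 4 bp
  [109,122): 13 bp
  [122,129): 7 bp
  [129,135): 6 bp
  [135,141): 6 bp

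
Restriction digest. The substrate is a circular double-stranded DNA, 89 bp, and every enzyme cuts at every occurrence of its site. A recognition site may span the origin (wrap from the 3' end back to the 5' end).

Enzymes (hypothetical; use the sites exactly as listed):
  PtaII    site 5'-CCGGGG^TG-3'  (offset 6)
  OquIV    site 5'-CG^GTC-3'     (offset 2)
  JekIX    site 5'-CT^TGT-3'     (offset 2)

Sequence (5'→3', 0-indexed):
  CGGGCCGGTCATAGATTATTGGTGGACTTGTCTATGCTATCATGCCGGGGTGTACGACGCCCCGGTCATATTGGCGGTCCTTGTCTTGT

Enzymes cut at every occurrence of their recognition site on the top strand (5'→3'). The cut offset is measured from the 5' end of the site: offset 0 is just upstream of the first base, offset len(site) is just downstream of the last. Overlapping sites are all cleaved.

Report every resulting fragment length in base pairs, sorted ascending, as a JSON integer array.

[5,5,10,12,14,21,22]

Site scan:
  PtaII (CCGGGGTG, off=6): starts [44] → cuts [50]
  OquIV (CGGTC, off=2): starts [5, 62, 74] → cuts [7, 64, 76]
  JekIX (CTTGT, off=2): starts [26, 79, 84] → cuts [28, 81, 86]

Pooled cuts: [7, 28, 50, 64, 76, 81, 86]

Fragment lengths:
  7→28: 21 bp
  28→50: 22 bp
  50→64: 14 bp
  64→76: 12 bp
  76→81: 5 bp
  81→86: 5 bp
  86→7 (wrap): 89-86+7 = 10 bp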